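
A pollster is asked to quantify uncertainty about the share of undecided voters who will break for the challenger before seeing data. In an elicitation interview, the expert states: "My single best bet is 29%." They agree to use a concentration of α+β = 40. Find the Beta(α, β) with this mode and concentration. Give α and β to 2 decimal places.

α = 12.02, β = 27.98

For α,β > 1 the Beta mode is (α−1)/(α+β−2). With α+β = 40, the mode is (α−1)/38.
Set (α−1)/38 = 0.29 → α = 1 + 0.29·38 = 12.02.
β = 40 − α = 27.98.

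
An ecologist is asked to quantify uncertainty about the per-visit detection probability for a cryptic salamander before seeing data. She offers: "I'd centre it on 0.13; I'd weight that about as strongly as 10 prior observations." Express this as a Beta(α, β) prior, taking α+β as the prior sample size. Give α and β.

α = 1.3, β = 8.7

Under the effective-sample-size interpretation, Beta(α, β) has prior mean α/(α+β) and prior sample size α+β.
So α+β = 10 and α/(α+β) = 0.13, giving α = 0.13·10 = 1.3 and β = 10 − 1.3 = 8.7.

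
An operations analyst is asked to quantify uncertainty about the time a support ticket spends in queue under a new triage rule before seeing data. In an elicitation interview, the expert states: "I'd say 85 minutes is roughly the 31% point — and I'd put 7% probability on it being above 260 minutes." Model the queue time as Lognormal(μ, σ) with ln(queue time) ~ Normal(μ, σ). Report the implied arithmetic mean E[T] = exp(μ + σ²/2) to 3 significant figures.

E[T] ≈ 132 minutes

If T ~ Lognormal(μ,σ) then ln T ~ Normal(μ,σ), so the p-quantile of ln T is μ + z_p·σ.
ln(85) = 4.443 and ln(260) = 5.561; z_{0.31} = -0.4959, z_{0.93} = 1.476.
σ = (5.561 − 4.443)/(1.476 − (-0.4959)) = 0.567.
μ = 4.443 − (-0.4959)·0.567 = 4.724.
E[T] = exp(μ + σ²/2) = exp(4.724 + 0.1608) = 132 minutes.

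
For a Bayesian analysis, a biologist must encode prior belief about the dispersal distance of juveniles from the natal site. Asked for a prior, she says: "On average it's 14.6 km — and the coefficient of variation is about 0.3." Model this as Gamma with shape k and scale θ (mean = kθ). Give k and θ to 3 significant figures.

For Gamma(k, scale θ): mean = kθ, variance = kθ², so CV = 1/√k.
CV = 0.3, hence k = 1/CV² = 11.1.
Then θ = mean/k = 14.6/11.1 = 1.31.

k ≈ 11.1, θ ≈ 1.31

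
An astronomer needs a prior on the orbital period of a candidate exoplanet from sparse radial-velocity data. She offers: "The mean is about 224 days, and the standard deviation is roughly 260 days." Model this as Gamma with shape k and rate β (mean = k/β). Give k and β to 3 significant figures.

For Gamma(k, rate β): mean = k/β, variance = k/β², so CV = 1/√k.
CV = SD/mean = 260/224 = 1.161, hence k = 1/CV² = 0.742.
Then β = k/mean = 0.742/224 = 0.00331.

k ≈ 0.742, β ≈ 0.00331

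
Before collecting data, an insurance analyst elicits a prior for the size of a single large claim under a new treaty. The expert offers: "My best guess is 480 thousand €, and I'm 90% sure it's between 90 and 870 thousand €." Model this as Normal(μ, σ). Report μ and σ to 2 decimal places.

μ = 480.00, σ = 237.10

A symmetric 90% interval runs μ ± z·σ with z = 1.645.
Half-width = 390, so σ = 390/1.645 = 237.10.
μ is the stated best guess, 480.00.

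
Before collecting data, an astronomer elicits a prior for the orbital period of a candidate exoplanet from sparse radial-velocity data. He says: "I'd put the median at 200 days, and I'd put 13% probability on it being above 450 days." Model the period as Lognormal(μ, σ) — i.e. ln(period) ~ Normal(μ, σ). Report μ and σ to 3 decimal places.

If T ~ Lognormal(μ,σ) then ln T ~ Normal(μ,σ), so the p-quantile of ln T is μ + z_p·σ.
ln(200) = 5.298 and ln(450) = 6.109; z_{0.5} = 0, z_{0.87} = 1.126.
σ = (6.109 − 5.298)/(1.126 − (0)) = 0.720.
μ = 5.298 − (0)·0.720 = 5.298.

μ ≈ 5.298, σ ≈ 0.720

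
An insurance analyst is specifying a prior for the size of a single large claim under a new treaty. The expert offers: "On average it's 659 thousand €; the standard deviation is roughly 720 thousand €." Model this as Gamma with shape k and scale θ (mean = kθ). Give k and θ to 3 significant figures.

k ≈ 0.838, θ ≈ 787

For Gamma(k, scale θ): mean = kθ, variance = kθ², so CV = 1/√k.
CV = SD/mean = 720/659 = 1.093, hence k = 1/CV² = 0.838.
Then θ = mean/k = 659/0.838 = 787.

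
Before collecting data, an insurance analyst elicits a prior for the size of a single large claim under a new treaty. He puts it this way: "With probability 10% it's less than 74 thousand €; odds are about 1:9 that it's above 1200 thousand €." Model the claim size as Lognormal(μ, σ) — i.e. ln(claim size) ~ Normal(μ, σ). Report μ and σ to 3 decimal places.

μ ≈ 5.697, σ ≈ 1.087

If T ~ Lognormal(μ,σ) then ln T ~ Normal(μ,σ), so the p-quantile of ln T is μ + z_p·σ.
ln(74) = 4.304 and ln(1200) = 7.09; z_{0.1} = -1.282, z_{0.9} = 1.282.
σ = (7.09 − 4.304)/(1.282 − (-1.282)) = 1.087.
μ = 4.304 − (-1.282)·1.087 = 5.697.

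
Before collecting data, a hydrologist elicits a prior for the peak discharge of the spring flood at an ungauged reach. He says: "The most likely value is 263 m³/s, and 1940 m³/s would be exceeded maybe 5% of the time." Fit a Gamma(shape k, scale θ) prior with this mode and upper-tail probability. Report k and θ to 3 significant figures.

Gamma(k,θ) with k>1 has mode (k−1)θ, so θ = 263/(k−1).
Need P(X < 1940) = 0.95 with θ tied to k this way. Start at k = 2, θ = 263: P(X<1940) ≈ 0.995.
Too high — lower k to spread out. Iterating converges to k ≈ 1.54.
Then θ = 263/(1.54−1) ≈ 488.

k ≈ 1.54, θ ≈ 488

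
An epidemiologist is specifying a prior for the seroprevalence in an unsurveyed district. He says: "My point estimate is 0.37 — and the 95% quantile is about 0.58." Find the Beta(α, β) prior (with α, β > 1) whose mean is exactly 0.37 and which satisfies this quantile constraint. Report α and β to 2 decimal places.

α ≈ 5.49, β ≈ 9.34

With mean 0.37 fixed, write α = 0.37s, β = 0.63s where s = α+β.
Need P(θ < 0.58) = 0.95 under Beta(0.37s, 0.63s). Normal approximation: (q−m)/√(m(1−m)/s) ≈ z_{0.95} = 1.64, so s ≈ 0.37·0.63·(1.64)²/(0.58−0.37)² = 14.3.
At s = 14.3: P(θ<0.58) ≈ 0.947. Adjusting to match 0.95 gives s ≈ 14.83.
So α = 0.37·14.83 ≈ 5.49, β = 0.63·14.83 ≈ 9.34.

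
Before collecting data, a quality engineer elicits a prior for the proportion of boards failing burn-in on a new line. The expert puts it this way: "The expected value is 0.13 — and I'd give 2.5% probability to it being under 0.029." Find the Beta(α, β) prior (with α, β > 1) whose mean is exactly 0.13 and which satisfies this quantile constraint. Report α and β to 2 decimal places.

α ≈ 3.00, β ≈ 20.11

With mean 0.13 fixed, write α = 0.13s, β = 0.87s where s = α+β.
Need P(θ < 0.029) = 0.025 under Beta(0.13s, 0.87s). Normal approximation: (q−m)/√(m(1−m)/s) ≈ z_{0.025} = -1.96, so s ≈ 0.13·0.87·(-1.96)²/(0.029−0.13)² = 42.6.
At s = 42.6: P(θ<0.029) ≈ 0.003. Adjusting to match 0.025 gives s ≈ 23.11.
So α = 0.13·23.11 ≈ 3.00, β = 0.87·23.11 ≈ 20.11.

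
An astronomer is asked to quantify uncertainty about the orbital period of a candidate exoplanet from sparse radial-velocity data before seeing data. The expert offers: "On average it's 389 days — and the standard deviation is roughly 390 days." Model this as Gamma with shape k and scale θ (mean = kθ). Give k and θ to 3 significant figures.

k ≈ 0.995, θ ≈ 391

For Gamma(k, scale θ): mean = kθ, variance = kθ², so CV = 1/√k.
CV = SD/mean = 390/389 = 1.003, hence k = 1/CV² = 0.995.
Then θ = mean/k = 389/0.995 = 391.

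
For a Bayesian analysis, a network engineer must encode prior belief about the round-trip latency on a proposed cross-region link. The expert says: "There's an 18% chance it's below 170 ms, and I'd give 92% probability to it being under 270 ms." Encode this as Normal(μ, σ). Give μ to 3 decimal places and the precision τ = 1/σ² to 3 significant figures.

μ = 209.448, τ = 0.000538

For Normal(μ,σ), the p-quantile is μ + z_p·σ. Here z_{0.18} = -0.9154, z_{0.92} = 1.405.
So 170 = μ − 0.9154σ and 270 = μ + 1.405σ.
Subtracting: σ = (270 − 170)/(1.405 − (-0.9154)) = 43.095.
Then μ = 170 − (-0.9154)·43.095 = 209.448.
Precision τ = 1/σ² = 1/43.1² = 0.000538.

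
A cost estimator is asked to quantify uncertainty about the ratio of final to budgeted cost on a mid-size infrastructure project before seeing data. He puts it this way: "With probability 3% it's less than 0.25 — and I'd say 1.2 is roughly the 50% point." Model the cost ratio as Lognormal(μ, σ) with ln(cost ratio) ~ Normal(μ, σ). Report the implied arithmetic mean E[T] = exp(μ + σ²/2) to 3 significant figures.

E[T] ≈ 1.7

If T ~ Lognormal(μ,σ) then ln T ~ Normal(μ,σ), so the p-quantile of ln T is μ + z_p·σ.
ln(0.25) = -1.386 and ln(1.2) = 0.1823; z_{0.03} = -1.881, z_{0.5} = 0.
σ = (0.1823 − -1.386)/(0 − (-1.881)) = 0.834.
μ = -1.386 − (-1.881)·0.834 = 0.182.
E[T] = exp(μ + σ²/2) = exp(0.182 + 0.3478) = 1.7.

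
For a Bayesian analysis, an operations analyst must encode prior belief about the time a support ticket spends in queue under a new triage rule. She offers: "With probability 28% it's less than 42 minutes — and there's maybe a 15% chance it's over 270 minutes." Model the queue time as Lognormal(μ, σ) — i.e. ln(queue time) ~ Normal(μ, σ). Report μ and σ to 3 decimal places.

μ ≈ 4.407, σ ≈ 1.149

If T ~ Lognormal(μ,σ) then ln T ~ Normal(μ,σ), so the p-quantile of ln T is μ + z_p·σ.
ln(42) = 3.738 and ln(270) = 5.598; z_{0.28} = -0.5828, z_{0.85} = 1.036.
σ = (5.598 − 3.738)/(1.036 − (-0.5828)) = 1.149.
μ = 3.738 − (-0.5828)·1.149 = 4.407.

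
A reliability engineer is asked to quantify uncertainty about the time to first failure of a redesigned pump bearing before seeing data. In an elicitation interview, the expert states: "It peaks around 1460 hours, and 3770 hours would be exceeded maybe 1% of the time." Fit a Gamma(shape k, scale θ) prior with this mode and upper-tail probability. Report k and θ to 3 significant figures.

k ≈ 6.18, θ ≈ 282

Gamma(k,θ) with k>1 has mode (k−1)θ, so θ = 1460/(k−1).
Need P(X < 3770) = 0.99 with θ tied to k this way. Start at k = 2, θ = 1460: P(X<3770) ≈ 0.729.
Too low — raise k to concentrate. Iterating converges to k ≈ 6.18.
Then θ = 1460/(6.18−1) ≈ 282.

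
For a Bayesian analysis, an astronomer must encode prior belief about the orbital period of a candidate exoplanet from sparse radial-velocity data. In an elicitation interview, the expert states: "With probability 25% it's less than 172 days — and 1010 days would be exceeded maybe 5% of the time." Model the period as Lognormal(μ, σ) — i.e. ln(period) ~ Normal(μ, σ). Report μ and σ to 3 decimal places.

μ ≈ 5.662, σ ≈ 0.763

If T ~ Lognormal(μ,σ) then ln T ~ Normal(μ,σ), so the p-quantile of ln T is μ + z_p·σ.
ln(172) = 5.147 and ln(1010) = 6.918; z_{0.25} = -0.6745, z_{0.95} = 1.645.
σ = (6.918 − 5.147)/(1.645 − (-0.6745)) = 0.763.
μ = 5.147 − (-0.6745)·0.763 = 5.662.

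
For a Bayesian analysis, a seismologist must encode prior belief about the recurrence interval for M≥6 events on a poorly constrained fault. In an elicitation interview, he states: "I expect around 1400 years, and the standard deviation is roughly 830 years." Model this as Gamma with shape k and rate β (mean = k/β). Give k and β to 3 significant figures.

k ≈ 2.85, β ≈ 0.00203

For Gamma(k, rate β): mean = k/β, variance = k/β², so CV = 1/√k.
CV = SD/mean = 830/1400 = 0.5929, hence k = 1/CV² = 2.85.
Then β = k/mean = 2.85/1400 = 0.00203.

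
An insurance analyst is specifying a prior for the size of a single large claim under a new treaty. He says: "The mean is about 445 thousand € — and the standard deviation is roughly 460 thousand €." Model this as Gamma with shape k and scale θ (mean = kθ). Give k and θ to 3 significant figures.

For Gamma(k, scale θ): mean = kθ, variance = kθ², so CV = 1/√k.
CV = SD/mean = 460/445 = 1.034, hence k = 1/CV² = 0.936.
Then θ = mean/k = 445/0.936 = 476.

k ≈ 0.936, θ ≈ 476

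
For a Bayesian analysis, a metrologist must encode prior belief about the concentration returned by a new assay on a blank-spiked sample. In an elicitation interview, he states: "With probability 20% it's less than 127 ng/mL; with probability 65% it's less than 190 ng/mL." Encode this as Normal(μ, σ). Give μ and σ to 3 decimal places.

μ = 170.215, σ = 51.347

The p-quantile of Normal(μ,σ) is μ + z_p·σ, with z_{0.2} = -0.8416 and z_{0.65} = 0.3853.
Eliminate σ: μ = (z₂·x₁ − z₁·x₂)/(z₂ − z₁) = (0.3853·127 − (-0.8416)·190)/1.227 = 170.215.
Then σ = (x₂ − x₁)/(z₂ − z₁) = (190 − 127)/1.227 = 51.347.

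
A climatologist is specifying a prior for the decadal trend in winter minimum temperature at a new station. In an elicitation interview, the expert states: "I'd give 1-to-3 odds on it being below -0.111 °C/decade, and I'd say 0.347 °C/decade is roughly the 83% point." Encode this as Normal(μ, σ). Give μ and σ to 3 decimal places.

μ = 0.079, σ = 0.281

The p-quantile of Normal(μ,σ) is μ + z_p·σ, with z_{0.25} = -0.6745 and z_{0.83} = 0.9542.
Eliminate σ: μ = (z₂·x₁ − z₁·x₂)/(z₂ − z₁) = (0.9542·-0.111 − (-0.6745)·0.347)/1.629 = 0.079.
Then σ = (x₂ − x₁)/(z₂ − z₁) = (0.347 − -0.111)/1.629 = 0.281.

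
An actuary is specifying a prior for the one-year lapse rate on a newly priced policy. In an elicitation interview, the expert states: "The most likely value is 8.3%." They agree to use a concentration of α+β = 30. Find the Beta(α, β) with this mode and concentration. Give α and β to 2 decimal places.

For α,β > 1 the Beta mode is (α−1)/(α+β−2). With α+β = 30, the mode is (α−1)/28.
Set (α−1)/28 = 0.083 → α = 1 + 0.083·28 = 3.32.
β = 30 − α = 26.68.

α = 3.32, β = 26.68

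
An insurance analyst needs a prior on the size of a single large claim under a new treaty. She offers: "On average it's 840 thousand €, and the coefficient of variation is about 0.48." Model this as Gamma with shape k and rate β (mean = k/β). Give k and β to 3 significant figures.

k ≈ 4.34, β ≈ 0.00517

For Gamma(k, rate β): mean = k/β, variance = k/β², so CV = 1/√k.
CV = 0.48, hence k = 1/CV² = 4.34.
Then β = k/mean = 4.34/840 = 0.00517.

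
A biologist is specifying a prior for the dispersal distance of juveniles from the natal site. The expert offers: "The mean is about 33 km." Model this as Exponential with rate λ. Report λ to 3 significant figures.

λ ≈ 0.0303

Exponential mean = 1/λ, so λ = 1/33.0 = 0.0303.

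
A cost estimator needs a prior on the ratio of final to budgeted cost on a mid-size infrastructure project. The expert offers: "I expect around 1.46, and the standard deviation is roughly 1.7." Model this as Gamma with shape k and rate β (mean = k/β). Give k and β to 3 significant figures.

k ≈ 0.738, β ≈ 0.505

For Gamma(k, rate β): mean = k/β, variance = k/β², so CV = 1/√k.
CV = SD/mean = 1.7/1.46 = 1.164, hence k = 1/CV² = 0.738.
Then β = k/mean = 0.738/1.46 = 0.505.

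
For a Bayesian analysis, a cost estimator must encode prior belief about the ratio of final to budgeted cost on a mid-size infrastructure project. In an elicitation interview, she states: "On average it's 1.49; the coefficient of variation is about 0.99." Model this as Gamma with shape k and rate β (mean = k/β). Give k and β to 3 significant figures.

k ≈ 1.02, β ≈ 0.685

For Gamma(k, rate β): mean = k/β, variance = k/β², so CV = 1/√k.
CV = 0.99, hence k = 1/CV² = 1.02.
Then β = k/mean = 1.02/1.49 = 0.685.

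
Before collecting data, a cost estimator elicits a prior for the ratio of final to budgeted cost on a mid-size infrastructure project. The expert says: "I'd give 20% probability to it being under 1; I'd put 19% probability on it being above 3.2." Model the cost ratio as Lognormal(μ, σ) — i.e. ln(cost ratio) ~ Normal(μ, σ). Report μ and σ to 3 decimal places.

μ ≈ 0.569, σ ≈ 0.676

If T ~ Lognormal(μ,σ) then ln T ~ Normal(μ,σ), so the p-quantile of ln T is μ + z_p·σ.
ln(1) = 0 and ln(3.2) = 1.163; z_{0.2} = -0.8416, z_{0.81} = 0.8779.
σ = (1.163 − 0)/(0.8779 − (-0.8416)) = 0.676.
μ = 0 − (-0.8416)·0.676 = 0.569.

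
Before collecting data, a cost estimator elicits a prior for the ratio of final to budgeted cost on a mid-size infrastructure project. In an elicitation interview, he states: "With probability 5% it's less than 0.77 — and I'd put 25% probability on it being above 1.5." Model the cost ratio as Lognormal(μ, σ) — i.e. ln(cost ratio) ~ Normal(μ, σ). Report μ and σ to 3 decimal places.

μ ≈ 0.212, σ ≈ 0.288

If T ~ Lognormal(μ,σ) then ln T ~ Normal(μ,σ), so the p-quantile of ln T is μ + z_p·σ.
ln(0.77) = -0.2614 and ln(1.5) = 0.4055; z_{0.05} = -1.645, z_{0.75} = 0.6745.
σ = (0.4055 − -0.2614)/(0.6745 − (-1.645)) = 0.288.
μ = -0.2614 − (-1.645)·0.288 = 0.212.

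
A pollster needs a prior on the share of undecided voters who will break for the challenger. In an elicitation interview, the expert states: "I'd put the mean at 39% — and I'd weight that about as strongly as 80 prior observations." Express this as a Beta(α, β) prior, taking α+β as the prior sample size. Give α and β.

α = 31.2, β = 48.8

Under the effective-sample-size interpretation, Beta(α, β) has prior mean α/(α+β) and prior sample size α+β.
So α+β = 80 and α/(α+β) = 0.39, giving α = 0.39·80 = 31.2 and β = 80 − 31.2 = 48.8.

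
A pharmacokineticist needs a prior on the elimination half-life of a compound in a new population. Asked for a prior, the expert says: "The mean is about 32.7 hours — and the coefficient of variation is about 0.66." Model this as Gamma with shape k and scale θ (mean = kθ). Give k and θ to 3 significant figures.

For Gamma(k, scale θ): mean = kθ, variance = kθ², so CV = 1/√k.
CV = 0.66, hence k = 1/CV² = 2.3.
Then θ = mean/k = 32.7/2.3 = 14.2.

k ≈ 2.3, θ ≈ 14.2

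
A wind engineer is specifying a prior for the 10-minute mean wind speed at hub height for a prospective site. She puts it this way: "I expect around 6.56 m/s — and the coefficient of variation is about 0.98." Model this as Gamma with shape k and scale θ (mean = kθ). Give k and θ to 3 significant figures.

k ≈ 1.04, θ ≈ 6.3

For Gamma(k, scale θ): mean = kθ, variance = kθ², so CV = 1/√k.
CV = 0.98, hence k = 1/CV² = 1.04.
Then θ = mean/k = 6.56/1.04 = 6.3.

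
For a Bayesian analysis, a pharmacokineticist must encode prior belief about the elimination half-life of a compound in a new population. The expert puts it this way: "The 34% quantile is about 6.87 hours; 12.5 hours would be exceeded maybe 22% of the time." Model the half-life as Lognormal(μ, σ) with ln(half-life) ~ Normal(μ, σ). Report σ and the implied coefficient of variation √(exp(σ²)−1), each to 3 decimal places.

If T ~ Lognormal(μ,σ) then ln T ~ Normal(μ,σ), so the p-quantile of ln T is μ + z_p·σ.
ln(6.87) = 1.927 and ln(12.5) = 2.526; z_{0.34} = -0.4125, z_{0.78} = 0.7722.
σ = (2.526 − 1.927)/(0.7722 − (-0.4125)) = 0.505.
μ = 1.927 − (-0.4125)·0.505 = 2.136.
CV = √(exp(σ²)−1) = √(exp(0.2553)−1) = 0.539.

σ ≈ 0.505, CV ≈ 0.539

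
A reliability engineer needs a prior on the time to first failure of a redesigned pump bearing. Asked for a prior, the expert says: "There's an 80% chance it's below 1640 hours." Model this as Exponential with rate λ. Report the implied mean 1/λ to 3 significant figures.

P(T < 1640.0) = 1 − e^(−λ·1640.0) = 0.8, so λ = −ln(1−0.8)/1640.0 = −ln(0.2)/1640.0 = 0.000981.
Mean = 1/λ = 1020 hours.

mean ≈ 1020 hours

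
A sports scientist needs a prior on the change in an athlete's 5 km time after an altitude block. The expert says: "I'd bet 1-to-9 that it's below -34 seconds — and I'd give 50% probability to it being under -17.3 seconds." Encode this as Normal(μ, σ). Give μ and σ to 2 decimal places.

μ = -17.30, σ = 13.03

The p-quantile of Normal(μ,σ) is μ + z_p·σ, with z_{0.1} = -1.282 and z_{0.5} = 0.
Eliminate σ: μ = (z₂·x₁ − z₁·x₂)/(z₂ − z₁) = (0·-34 − (-1.282)·-17.3)/1.282 = -17.30.
Then σ = (x₂ − x₁)/(z₂ − z₁) = (-17.3 − -34)/1.282 = 13.03.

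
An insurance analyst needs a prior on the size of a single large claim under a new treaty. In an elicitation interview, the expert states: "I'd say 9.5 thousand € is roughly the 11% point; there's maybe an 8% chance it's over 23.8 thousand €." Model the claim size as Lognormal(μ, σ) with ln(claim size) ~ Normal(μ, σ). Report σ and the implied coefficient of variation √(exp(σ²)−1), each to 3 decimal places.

σ ≈ 0.349, CV ≈ 0.360

If T ~ Lognormal(μ,σ) then ln T ~ Normal(μ,σ), so the p-quantile of ln T is μ + z_p·σ.
ln(9.5) = 2.251 and ln(23.8) = 3.17; z_{0.11} = -1.227, z_{0.92} = 1.405.
σ = (3.17 − 2.251)/(1.405 − (-1.227)) = 0.349.
μ = 2.251 − (-1.227)·0.349 = 2.679.
CV = √(exp(σ²)−1) = √(exp(0.1218)−1) = 0.360.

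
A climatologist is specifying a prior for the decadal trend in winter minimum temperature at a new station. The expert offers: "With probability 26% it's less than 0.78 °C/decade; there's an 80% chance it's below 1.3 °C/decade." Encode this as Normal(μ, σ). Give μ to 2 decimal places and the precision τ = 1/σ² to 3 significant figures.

For Normal(μ,σ), the p-quantile is μ + z_p·σ. Here z_{0.26} = -0.6433, z_{0.8} = 0.8416.
So 0.78 = μ − 0.6433σ and 1.3 = μ + 0.8416σ.
Subtracting: σ = (1.3 − 0.78)/(0.8416 − (-0.6433)) = 0.35.
Then μ = 0.78 − (-0.6433)·0.35 = 1.01.
Precision τ = 1/σ² = 1/0.3502² = 8.16.

μ = 1.01, τ = 8.16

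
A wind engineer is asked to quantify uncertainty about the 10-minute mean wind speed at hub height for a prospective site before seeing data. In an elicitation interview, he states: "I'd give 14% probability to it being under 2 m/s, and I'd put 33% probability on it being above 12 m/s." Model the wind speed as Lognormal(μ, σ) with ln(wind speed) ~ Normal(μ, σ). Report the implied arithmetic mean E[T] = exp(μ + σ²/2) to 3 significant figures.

E[T] ≈ 14.3 m/s

If T ~ Lognormal(μ,σ) then ln T ~ Normal(μ,σ), so the p-quantile of ln T is μ + z_p·σ.
ln(2) = 0.6931 and ln(12) = 2.485; z_{0.14} = -1.08, z_{0.67} = 0.4399.
σ = (2.485 − 0.6931)/(0.4399 − (-1.08)) = 1.179.
μ = 0.6931 − (-1.08)·1.179 = 1.966.
E[T] = exp(μ + σ²/2) = exp(1.966 + 0.6946) = 14.3 m/s.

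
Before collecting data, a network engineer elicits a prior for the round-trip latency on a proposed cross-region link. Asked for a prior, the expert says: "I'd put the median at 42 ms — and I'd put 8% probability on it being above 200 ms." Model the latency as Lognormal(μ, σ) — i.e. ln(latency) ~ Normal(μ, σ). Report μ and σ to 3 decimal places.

If T ~ Lognormal(μ,σ) then ln T ~ Normal(μ,σ), so the p-quantile of ln T is μ + z_p·σ.
ln(42) = 3.738 and ln(200) = 5.298; z_{0.5} = 0, z_{0.92} = 1.405.
σ = (5.298 − 3.738)/(1.405 − (0)) = 1.111.
μ = 3.738 − (0)·1.111 = 3.738.

μ ≈ 3.738, σ ≈ 1.111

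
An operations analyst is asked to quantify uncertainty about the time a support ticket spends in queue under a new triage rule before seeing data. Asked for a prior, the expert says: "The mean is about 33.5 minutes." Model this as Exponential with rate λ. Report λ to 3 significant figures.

λ ≈ 0.0299

Exponential mean = 1/λ, so λ = 1/33.5 = 0.0299.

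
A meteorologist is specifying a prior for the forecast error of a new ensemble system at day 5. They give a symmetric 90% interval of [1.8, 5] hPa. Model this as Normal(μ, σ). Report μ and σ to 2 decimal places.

A symmetric 90% interval runs μ ± z·σ with z = 1.645.
Half-width = 1.6, so σ = 1.6/1.645 = 0.97.
μ is the interval midpoint, 3.40.

μ = 3.40, σ = 0.97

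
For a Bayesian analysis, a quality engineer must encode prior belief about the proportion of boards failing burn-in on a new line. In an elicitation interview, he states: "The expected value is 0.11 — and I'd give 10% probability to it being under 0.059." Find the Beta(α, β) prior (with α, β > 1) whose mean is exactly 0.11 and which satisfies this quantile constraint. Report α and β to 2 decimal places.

α ≈ 5.76, β ≈ 46.58

With mean 0.11 fixed, write α = 0.11s, β = 0.89s where s = α+β.
Need P(θ < 0.059) = 0.1 under Beta(0.11s, 0.89s). Normal approximation: (q−m)/√(m(1−m)/s) ≈ z_{0.1} = -1.28, so s ≈ 0.11·0.89·(-1.28)²/(0.059−0.11)² = 61.8.
At s = 61.8: P(θ<0.059) ≈ 0.079. Adjusting to match 0.1 gives s ≈ 52.34.
So α = 0.11·52.34 ≈ 5.76, β = 0.89·52.34 ≈ 46.58.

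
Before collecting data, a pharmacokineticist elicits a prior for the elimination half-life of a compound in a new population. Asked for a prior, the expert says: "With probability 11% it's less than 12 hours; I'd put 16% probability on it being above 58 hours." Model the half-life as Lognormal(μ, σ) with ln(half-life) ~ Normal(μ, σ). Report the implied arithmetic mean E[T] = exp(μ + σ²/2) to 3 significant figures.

If T ~ Lognormal(μ,σ) then ln T ~ Normal(μ,σ), so the p-quantile of ln T is μ + z_p·σ.
ln(12) = 2.485 and ln(58) = 4.06; z_{0.11} = -1.227, z_{0.84} = 0.9945.
σ = (4.06 − 2.485)/(0.9945 − (-1.227)) = 0.709.
μ = 2.485 − (-1.227)·0.709 = 3.355.
E[T] = exp(μ + σ²/2) = exp(3.355 + 0.2516) = 36.8 hours.

E[T] ≈ 36.8 hours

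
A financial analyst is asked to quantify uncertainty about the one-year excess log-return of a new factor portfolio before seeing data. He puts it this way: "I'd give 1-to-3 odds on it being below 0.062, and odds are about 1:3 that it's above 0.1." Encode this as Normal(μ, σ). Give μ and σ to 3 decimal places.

For Normal(μ,σ), the p-quantile is μ + z_p·σ. Here z_{0.25} = -0.6745, z_{0.75} = 0.6745.
So 0.062 = μ − 0.6745σ and 0.1 = μ + 0.6745σ.
Subtracting: σ = (0.1 − 0.062)/(0.6745 − (-0.6745)) = 0.028.
Then μ = 0.062 − (-0.6745)·0.028 = 0.081.

μ = 0.081, σ = 0.028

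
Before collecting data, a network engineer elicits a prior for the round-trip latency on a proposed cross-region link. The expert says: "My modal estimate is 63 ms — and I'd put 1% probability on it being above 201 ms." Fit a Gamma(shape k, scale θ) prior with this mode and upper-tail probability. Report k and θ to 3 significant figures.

k ≈ 4.29, θ ≈ 19.1

Gamma(k,θ) with k>1 has mode (k−1)θ, so θ = 63/(k−1).
Need P(X < 201) = 0.99 with θ tied to k this way. Start at k = 2, θ = 63: P(X<201) ≈ 0.828.
Too low — raise k to concentrate. Iterating converges to k ≈ 4.29.
Then θ = 63/(4.29−1) ≈ 19.1.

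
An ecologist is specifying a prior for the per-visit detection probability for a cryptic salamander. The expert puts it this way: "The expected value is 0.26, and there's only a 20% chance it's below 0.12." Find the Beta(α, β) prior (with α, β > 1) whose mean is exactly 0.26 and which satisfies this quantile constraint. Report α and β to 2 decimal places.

α ≈ 1.85, β ≈ 5.26

With mean 0.26 fixed, write α = 0.26s, β = 0.74s where s = α+β.
Need P(θ < 0.12) = 0.2 under Beta(0.26s, 0.74s). Normal approximation: (q−m)/√(m(1−m)/s) ≈ z_{0.2} = -0.842, so s ≈ 0.26·0.74·(-0.842)²/(0.12−0.26)² = 7.0.
At s = 7.0: P(θ<0.12) ≈ 0.204. Adjusting to match 0.2 gives s ≈ 7.11.
So α = 0.26·7.11 ≈ 1.85, β = 0.74·7.11 ≈ 5.26.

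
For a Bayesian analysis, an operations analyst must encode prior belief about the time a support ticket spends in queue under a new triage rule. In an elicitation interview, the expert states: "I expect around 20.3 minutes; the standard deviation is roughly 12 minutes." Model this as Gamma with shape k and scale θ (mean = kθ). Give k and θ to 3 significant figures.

k ≈ 2.86, θ ≈ 7.09

For Gamma(k, scale θ): mean = kθ, variance = kθ², so CV = 1/√k.
CV = SD/mean = 12/20.3 = 0.5911, hence k = 1/CV² = 2.86.
Then θ = mean/k = 20.3/2.86 = 7.09.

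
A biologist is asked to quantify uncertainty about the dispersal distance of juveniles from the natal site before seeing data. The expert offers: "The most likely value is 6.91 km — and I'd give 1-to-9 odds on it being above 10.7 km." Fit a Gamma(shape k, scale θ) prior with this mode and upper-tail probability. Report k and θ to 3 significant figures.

Gamma(k,θ) with k>1 has mode (k−1)θ, so θ = 6.91/(k−1).
Need P(X < 10.7) = 0.9 with θ tied to k this way. Start at k = 2, θ = 6.91: P(X<10.7) ≈ 0.458.
Too low — raise k to concentrate. Iterating converges to k ≈ 10.8.
Then θ = 6.91/(10.8−1) ≈ 0.707.

k ≈ 10.8, θ ≈ 0.707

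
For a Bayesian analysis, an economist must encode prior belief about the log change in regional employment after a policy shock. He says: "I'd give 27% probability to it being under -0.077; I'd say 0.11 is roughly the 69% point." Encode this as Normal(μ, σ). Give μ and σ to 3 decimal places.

μ = 0.026, σ = 0.169

The p-quantile of Normal(μ,σ) is μ + z_p·σ, with z_{0.27} = -0.6128 and z_{0.69} = 0.4959.
Eliminate σ: μ = (z₂·x₁ − z₁·x₂)/(z₂ − z₁) = (0.4959·-0.077 − (-0.6128)·0.11)/1.109 = 0.026.
Then σ = (x₂ − x₁)/(z₂ − z₁) = (0.11 − -0.077)/1.109 = 0.169.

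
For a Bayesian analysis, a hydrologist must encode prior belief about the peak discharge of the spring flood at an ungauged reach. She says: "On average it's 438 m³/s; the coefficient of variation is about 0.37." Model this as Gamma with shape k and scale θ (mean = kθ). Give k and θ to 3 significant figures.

For Gamma(k, scale θ): mean = kθ, variance = kθ², so CV = 1/√k.
CV = 0.37, hence k = 1/CV² = 7.3.
Then θ = mean/k = 438/7.3 = 60.

k ≈ 7.3, θ ≈ 60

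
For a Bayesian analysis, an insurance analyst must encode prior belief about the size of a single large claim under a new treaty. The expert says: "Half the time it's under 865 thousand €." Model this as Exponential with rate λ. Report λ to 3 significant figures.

Exponential median = ln 2 / λ, so λ = ln 2 / 865.0 = 0.000801.

λ ≈ 0.000801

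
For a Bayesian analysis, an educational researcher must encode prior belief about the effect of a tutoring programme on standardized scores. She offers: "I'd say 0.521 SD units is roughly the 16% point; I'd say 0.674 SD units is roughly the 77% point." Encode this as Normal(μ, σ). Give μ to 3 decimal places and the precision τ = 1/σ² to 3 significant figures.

The p-quantile of Normal(μ,σ) is μ + z_p·σ, with z_{0.16} = -0.9945 and z_{0.77} = 0.7388.
Eliminate σ: μ = (z₂·x₁ − z₁·x₂)/(z₂ − z₁) = (0.7388·0.521 − (-0.9945)·0.674)/1.733 = 0.609.
Then σ = (x₂ − x₁)/(z₂ − z₁) = (0.674 − 0.521)/1.733 = 0.088.
Precision τ = 1/σ² = 1/0.08827² = 128.

μ = 0.609, τ = 128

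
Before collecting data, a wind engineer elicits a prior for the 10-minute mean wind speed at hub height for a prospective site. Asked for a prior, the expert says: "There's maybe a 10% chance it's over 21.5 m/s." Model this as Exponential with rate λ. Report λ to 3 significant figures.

P(T > 21.5) = e^(−λ·21.5) = 0.1, so λ = −ln(0.1)/21.5 = 0.107.

λ ≈ 0.107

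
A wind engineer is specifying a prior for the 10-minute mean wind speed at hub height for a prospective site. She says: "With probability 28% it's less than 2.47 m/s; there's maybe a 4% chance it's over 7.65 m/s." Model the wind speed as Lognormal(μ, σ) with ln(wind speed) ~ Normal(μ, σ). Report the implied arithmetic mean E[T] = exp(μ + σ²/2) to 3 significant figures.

If T ~ Lognormal(μ,σ) then ln T ~ Normal(μ,σ), so the p-quantile of ln T is μ + z_p·σ.
ln(2.47) = 0.9042 and ln(7.65) = 2.035; z_{0.28} = -0.5828, z_{0.96} = 1.751.
σ = (2.035 − 0.9042)/(1.751 − (-0.5828)) = 0.484.
μ = 0.9042 − (-0.5828)·0.484 = 1.187.
E[T] = exp(μ + σ²/2) = exp(1.187 + 0.1173) = 3.68 m/s.

E[T] ≈ 3.68 m/s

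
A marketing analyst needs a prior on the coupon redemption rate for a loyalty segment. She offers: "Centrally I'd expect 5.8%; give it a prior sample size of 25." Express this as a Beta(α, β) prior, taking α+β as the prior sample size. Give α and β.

Under the effective-sample-size interpretation, Beta(α, β) has prior mean α/(α+β) and prior sample size α+β.
So α+β = 25 and α/(α+β) = 0.058, giving α = 0.058·25 = 1.45 and β = 25 − 1.45 = 23.55.

α = 1.45, β = 23.55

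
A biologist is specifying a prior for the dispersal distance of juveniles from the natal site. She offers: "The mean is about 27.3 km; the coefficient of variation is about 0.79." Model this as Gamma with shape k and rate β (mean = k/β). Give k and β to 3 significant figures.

For Gamma(k, rate β): mean = k/β, variance = k/β², so CV = 1/√k.
CV = 0.79, hence k = 1/CV² = 1.6.
Then β = k/mean = 1.6/27.3 = 0.0587.

k ≈ 1.6, β ≈ 0.0587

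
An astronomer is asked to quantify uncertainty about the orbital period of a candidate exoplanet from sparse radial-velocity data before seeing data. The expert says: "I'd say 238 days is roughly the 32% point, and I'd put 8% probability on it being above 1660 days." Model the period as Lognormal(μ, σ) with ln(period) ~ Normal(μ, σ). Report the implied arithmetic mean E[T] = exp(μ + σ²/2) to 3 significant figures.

E[T] ≈ 662 days

If T ~ Lognormal(μ,σ) then ln T ~ Normal(μ,σ), so the p-quantile of ln T is μ + z_p·σ.
ln(238) = 5.472 and ln(1660) = 7.415; z_{0.32} = -0.4677, z_{0.92} = 1.405.
σ = (7.415 − 5.472)/(1.405 − (-0.4677)) = 1.037.
μ = 5.472 − (-0.4677)·1.037 = 5.957.
E[T] = exp(μ + σ²/2) = exp(5.957 + 0.5378) = 662 days.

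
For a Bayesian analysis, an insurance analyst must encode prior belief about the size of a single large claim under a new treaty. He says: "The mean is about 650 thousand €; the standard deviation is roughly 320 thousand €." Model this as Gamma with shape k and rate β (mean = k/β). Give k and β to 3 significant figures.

k ≈ 4.13, β ≈ 0.00635

For Gamma(k, rate β): mean = k/β, variance = k/β², so CV = 1/√k.
CV = SD/mean = 320/650 = 0.4923, hence k = 1/CV² = 4.13.
Then β = k/mean = 4.13/650 = 0.00635.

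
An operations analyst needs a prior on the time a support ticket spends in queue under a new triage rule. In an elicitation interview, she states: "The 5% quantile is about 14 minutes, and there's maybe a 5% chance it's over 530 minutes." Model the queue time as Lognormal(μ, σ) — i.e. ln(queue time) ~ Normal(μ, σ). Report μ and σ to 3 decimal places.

If T ~ Lognormal(μ,σ) then ln T ~ Normal(μ,σ), so the p-quantile of ln T is μ + z_p·σ.
ln(14) = 2.639 and ln(530) = 6.273; z_{0.05} = -1.645, z_{0.95} = 1.645.
σ = (6.273 − 2.639)/(1.645 − (-1.645)) = 1.105.
μ = 2.639 − (-1.645)·1.105 = 4.456.

μ ≈ 4.456, σ ≈ 1.105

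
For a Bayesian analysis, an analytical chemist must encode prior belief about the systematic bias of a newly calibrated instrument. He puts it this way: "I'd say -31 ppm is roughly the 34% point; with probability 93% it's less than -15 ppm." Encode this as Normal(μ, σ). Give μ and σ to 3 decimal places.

The p-quantile of Normal(μ,σ) is μ + z_p·σ, with z_{0.34} = -0.4125 and z_{0.93} = 1.476.
Eliminate σ: μ = (z₂·x₁ − z₁·x₂)/(z₂ − z₁) = (1.476·-31 − (-0.4125)·-15)/1.888 = -27.505.
Then σ = (x₂ − x₁)/(z₂ − z₁) = (-15 − -31)/1.888 = 8.473.

μ = -27.505, σ = 8.473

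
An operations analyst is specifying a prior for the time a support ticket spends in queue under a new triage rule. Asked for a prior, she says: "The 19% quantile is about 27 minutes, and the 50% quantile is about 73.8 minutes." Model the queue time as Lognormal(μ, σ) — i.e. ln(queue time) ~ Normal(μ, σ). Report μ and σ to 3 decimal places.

μ ≈ 4.301, σ ≈ 1.145

If T ~ Lognormal(μ,σ) then ln T ~ Normal(μ,σ), so the p-quantile of ln T is μ + z_p·σ.
ln(27) = 3.296 and ln(73.8) = 4.301; z_{0.19} = -0.8779, z_{0.5} = 0.
σ = (4.301 − 3.296)/(0 − (-0.8779)) = 1.145.
μ = 3.296 − (-0.8779)·1.145 = 4.301.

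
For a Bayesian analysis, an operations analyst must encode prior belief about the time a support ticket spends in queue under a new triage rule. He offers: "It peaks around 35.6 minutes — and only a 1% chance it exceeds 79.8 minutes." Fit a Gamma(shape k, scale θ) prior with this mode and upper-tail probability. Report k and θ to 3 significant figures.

k ≈ 8.37, θ ≈ 4.83

Gamma(k,θ) with k>1 has mode (k−1)θ, so θ = 35.6/(k−1).
Need P(X < 79.8) = 0.99 with θ tied to k this way. Start at k = 2, θ = 35.6: P(X<79.8) ≈ 0.655.
Too low — raise k to concentrate. Iterating converges to k ≈ 8.37.
Then θ = 35.6/(8.37−1) ≈ 4.83.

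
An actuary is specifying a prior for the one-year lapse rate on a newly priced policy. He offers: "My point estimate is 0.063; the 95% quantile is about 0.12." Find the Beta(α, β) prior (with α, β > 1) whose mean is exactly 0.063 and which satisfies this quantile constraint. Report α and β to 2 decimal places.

With mean 0.063 fixed, write α = 0.063s, β = 0.937s where s = α+β.
Need P(θ < 0.12) = 0.95 under Beta(0.063s, 0.937s). Normal approximation: (q−m)/√(m(1−m)/s) ≈ z_{0.95} = 1.64, so s ≈ 0.063·0.937·(1.64)²/(0.12−0.063)² = 49.2.
At s = 49.2: P(θ<0.12) ≈ 0.932. Adjusting to match 0.95 gives s ≈ 62.32.
So α = 0.063·62.32 ≈ 3.93, β = 0.937·62.32 ≈ 58.39.

α ≈ 3.93, β ≈ 58.39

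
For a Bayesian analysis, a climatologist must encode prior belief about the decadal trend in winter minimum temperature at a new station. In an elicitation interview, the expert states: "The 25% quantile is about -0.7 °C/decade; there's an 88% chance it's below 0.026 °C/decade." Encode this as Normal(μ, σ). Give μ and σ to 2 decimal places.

For Normal(μ,σ), the p-quantile is μ + z_p·σ. Here z_{0.25} = -0.6745, z_{0.88} = 1.175.
So -0.7 = μ − 0.6745σ and 0.026 = μ + 1.175σ.
Subtracting: σ = (0.026 − -0.7)/(1.175 − (-0.6745)) = 0.39.
Then μ = -0.7 − (-0.6745)·0.39 = -0.44.

μ = -0.44, σ = 0.39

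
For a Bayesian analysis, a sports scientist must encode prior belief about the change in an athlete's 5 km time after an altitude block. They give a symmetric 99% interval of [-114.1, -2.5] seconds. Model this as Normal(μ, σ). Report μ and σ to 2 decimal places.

μ = -58.30, σ = 21.66

A symmetric 99% interval runs μ ± z·σ with z = 2.576.
Half-width = 55.8, so σ = 55.8/2.576 = 21.66.
μ is the interval midpoint, -58.30.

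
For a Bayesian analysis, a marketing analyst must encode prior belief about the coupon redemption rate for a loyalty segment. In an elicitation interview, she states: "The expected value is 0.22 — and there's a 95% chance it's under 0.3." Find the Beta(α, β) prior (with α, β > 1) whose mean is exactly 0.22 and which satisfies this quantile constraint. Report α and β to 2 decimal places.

With mean 0.22 fixed, write α = 0.22s, β = 0.78s where s = α+β.
Need P(θ < 0.3) = 0.95 under Beta(0.22s, 0.78s). Normal approximation: (q−m)/√(m(1−m)/s) ≈ z_{0.95} = 1.64, so s ≈ 0.22·0.78·(1.64)²/(0.3−0.22)² = 72.5.
At s = 72.5: P(θ<0.3) ≈ 0.943. Adjusting to match 0.95 gives s ≈ 79.17.
So α = 0.22·79.17 ≈ 17.42, β = 0.78·79.17 ≈ 61.75.

α ≈ 17.42, β ≈ 61.75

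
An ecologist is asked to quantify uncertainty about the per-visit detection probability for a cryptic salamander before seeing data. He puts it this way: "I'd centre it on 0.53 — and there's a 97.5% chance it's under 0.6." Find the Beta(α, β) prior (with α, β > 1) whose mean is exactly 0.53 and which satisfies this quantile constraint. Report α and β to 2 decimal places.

α ≈ 101.87, β ≈ 90.34

With mean 0.53 fixed, write α = 0.53s, β = 0.47s where s = α+β.
Need P(θ < 0.6) = 0.975 under Beta(0.53s, 0.47s). Normal approximation: (q−m)/√(m(1−m)/s) ≈ z_{0.975} = 1.96, so s ≈ 0.53·0.47·(1.96)²/(0.6−0.53)² = 195.3.
At s = 195.3: P(θ<0.6) ≈ 0.976. Adjusting to match 0.975 gives s ≈ 192.22.
So α = 0.53·192.22 ≈ 101.87, β = 0.47·192.22 ≈ 90.34.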